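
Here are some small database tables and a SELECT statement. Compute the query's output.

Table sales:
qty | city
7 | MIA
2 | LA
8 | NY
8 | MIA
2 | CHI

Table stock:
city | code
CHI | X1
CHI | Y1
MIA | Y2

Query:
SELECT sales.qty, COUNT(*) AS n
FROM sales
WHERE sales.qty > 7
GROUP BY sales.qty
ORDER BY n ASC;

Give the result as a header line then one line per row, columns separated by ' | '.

After WHERE (2 rows):
sales.qty | sales.city
8 | NY
8 | MIA
After GROUP BY (1 rows):
sales.qty | n
8 | 2
After ORDER BY (1 rows):
sales.qty | n
8 | 2

== RESULT ==
sales.qty | n
8 | 2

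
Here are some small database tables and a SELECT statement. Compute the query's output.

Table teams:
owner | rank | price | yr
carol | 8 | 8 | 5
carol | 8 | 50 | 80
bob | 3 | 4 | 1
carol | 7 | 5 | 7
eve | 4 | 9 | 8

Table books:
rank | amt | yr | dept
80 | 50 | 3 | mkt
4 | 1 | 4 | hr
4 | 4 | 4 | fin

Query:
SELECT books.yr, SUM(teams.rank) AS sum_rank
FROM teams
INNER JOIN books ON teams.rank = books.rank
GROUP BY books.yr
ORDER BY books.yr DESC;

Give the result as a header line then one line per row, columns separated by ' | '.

== RESULT ==
books.yr | sum_rank
4 | 8

Derivation:
After JOIN books (2 rows):
teams.owner | teams.rank | teams.price | teams.yr | books.rank | books.amt | books.yr | books.dept
eve | 4 | 9 | 8 | 4 | 1 | 4 | hr
eve | 4 | 9 | 8 | 4 | 4 | 4 | fin
After GROUP BY (1 rows):
books.yr | sum_rank
4 | 8
After ORDER BY (1 rows):
books.yr | sum_rank
4 | 8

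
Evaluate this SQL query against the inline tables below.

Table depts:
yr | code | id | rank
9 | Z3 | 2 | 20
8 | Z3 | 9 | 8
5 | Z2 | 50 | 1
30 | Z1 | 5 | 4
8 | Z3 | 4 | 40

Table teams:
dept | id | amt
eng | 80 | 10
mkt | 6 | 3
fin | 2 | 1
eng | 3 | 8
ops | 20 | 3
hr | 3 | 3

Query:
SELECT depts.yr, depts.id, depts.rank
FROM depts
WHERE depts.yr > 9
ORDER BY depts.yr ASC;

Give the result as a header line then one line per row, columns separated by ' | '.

== RESULT ==
depts.yr | depts.id | depts.rank
30 | 5 | 4

Derivation:
After WHERE (1 rows):
depts.yr | depts.code | depts.id | depts.rank
30 | Z1 | 5 | 4
After SELECT (1 rows):
depts.yr | depts.id | depts.rank
30 | 5 | 4
After ORDER BY (1 rows):
depts.yr | depts.id | depts.rank
30 | 5 | 4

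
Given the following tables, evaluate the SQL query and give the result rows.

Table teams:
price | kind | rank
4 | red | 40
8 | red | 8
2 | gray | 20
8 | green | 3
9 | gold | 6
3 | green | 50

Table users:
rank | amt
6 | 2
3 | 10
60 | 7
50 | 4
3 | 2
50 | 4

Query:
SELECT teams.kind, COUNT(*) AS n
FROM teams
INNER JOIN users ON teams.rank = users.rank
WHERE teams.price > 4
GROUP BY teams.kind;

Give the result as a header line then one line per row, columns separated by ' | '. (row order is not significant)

After JOIN users (5 rows):
teams.price | teams.kind | teams.rank | users.rank | users.amt
8 | green | 3 | 3 | 10
8 | green | 3 | 3 | 2
9 | gold | 6 | 6 | 2
3 | green | 50 | 50 | 4
3 | green | 50 | 50 | 4
After WHERE (3 rows):
teams.price | teams.kind | teams.rank | users.rank | users.amt
8 | green | 3 | 3 | 10
8 | green | 3 | 3 | 2
9 | gold | 6 | 6 | 2
After GROUP BY (2 rows):
teams.kind | n
green | 2
gold | 1

== RESULT ==
teams.kind | n
green | 2
gold | 1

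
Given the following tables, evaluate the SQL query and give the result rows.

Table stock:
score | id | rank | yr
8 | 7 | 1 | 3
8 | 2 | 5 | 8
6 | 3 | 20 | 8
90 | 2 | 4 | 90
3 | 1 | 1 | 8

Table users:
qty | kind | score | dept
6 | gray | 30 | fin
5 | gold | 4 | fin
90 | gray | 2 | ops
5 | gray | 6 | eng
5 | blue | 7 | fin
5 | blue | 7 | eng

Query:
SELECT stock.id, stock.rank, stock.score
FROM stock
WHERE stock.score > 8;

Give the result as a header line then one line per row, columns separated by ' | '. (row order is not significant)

After WHERE (1 rows):
stock.score | stock.id | stock.rank | stock.yr
90 | 2 | 4 | 90
After SELECT (1 rows):
stock.id | stock.rank | stock.score
2 | 4 | 90

== RESULT ==
stock.id | stock.rank | stock.score
2 | 4 | 90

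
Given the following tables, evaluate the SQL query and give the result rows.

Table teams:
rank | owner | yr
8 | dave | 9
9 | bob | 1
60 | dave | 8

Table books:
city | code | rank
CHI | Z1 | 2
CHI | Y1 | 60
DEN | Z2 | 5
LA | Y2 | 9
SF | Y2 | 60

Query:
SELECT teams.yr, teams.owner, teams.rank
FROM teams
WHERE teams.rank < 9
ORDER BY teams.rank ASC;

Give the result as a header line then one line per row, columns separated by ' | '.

== RESULT ==
teams.yr | teams.owner | teams.rank
9 | dave | 8

Derivation:
After WHERE (1 rows):
teams.rank | teams.owner | teams.yr
8 | dave | 9
After SELECT (1 rows):
teams.yr | teams.owner | teams.rank
9 | dave | 8
After ORDER BY (1 rows):
teams.yr | teams.owner | teams.rank
9 | dave | 8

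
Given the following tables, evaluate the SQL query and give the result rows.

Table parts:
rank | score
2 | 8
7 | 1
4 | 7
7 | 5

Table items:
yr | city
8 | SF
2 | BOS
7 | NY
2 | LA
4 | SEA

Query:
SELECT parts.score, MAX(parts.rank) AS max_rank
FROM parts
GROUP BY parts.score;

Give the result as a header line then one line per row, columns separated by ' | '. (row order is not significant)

== RESULT ==
parts.score | max_rank
8 | 2
1 | 7
7 | 4
5 | 7

Derivation:
After GROUP BY (4 rows):
parts.score | max_rank
8 | 2
1 | 7
7 | 4
5 | 7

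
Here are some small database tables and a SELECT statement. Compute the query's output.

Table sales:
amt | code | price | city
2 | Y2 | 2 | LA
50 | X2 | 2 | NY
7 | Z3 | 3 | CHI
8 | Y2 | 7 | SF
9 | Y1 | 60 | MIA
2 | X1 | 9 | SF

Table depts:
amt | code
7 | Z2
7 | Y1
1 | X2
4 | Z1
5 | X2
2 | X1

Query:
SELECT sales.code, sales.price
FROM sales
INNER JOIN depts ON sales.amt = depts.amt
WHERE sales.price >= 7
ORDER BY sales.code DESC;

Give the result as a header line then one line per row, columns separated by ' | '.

After JOIN depts (4 rows):
sales.amt | sales.code | sales.price | sales.city | depts.amt | depts.code
2 | Y2 | 2 | LA | 2 | X1
7 | Z3 | 3 | CHI | 7 | Z2
7 | Z3 | 3 | CHI | 7 | Y1
2 | X1 | 9 | SF | 2 | X1
After WHERE (1 rows):
sales.amt | sales.code | sales.price | sales.city | depts.amt | depts.code
2 | X1 | 9 | SF | 2 | X1
After SELECT (1 rows):
sales.code | sales.price
X1 | 9
After ORDER BY (1 rows):
sales.code | sales.price
X1 | 9

== RESULT ==
sales.code | sales.price
X1 | 9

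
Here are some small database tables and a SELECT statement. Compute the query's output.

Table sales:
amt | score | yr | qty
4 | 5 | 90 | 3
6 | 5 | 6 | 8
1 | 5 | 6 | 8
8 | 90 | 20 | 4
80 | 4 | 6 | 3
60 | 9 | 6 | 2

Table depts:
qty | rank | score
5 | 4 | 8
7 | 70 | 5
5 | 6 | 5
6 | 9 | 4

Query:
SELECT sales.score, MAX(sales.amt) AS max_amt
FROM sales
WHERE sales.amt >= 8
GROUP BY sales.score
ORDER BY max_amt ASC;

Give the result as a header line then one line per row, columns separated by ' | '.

== RESULT ==
sales.score | max_amt
90 | 8
9 | 60
4 | 80

Derivation:
After WHERE (3 rows):
sales.amt | sales.score | sales.yr | sales.qty
8 | 90 | 20 | 4
80 | 4 | 6 | 3
60 | 9 | 6 | 2
After GROUP BY (3 rows):
sales.score | max_amt
90 | 8
4 | 80
9 | 60
After ORDER BY (3 rows):
sales.score | max_amt
90 | 8
9 | 60
4 | 80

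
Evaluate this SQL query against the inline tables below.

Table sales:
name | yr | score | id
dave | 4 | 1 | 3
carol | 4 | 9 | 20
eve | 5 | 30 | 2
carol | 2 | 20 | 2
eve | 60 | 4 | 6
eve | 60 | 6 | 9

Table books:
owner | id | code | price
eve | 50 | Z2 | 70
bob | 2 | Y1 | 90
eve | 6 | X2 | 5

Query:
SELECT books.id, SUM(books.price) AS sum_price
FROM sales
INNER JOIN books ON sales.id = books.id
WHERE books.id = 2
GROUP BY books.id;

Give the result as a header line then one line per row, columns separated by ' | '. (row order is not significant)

== RESULT ==
books.id | sum_price
2 | 180

Derivation:
After JOIN books (3 rows):
sales.name | sales.yr | sales.score | sales.id | books.owner | books.id | books.code | books.price
eve | 5 | 30 | 2 | bob | 2 | Y1 | 90
carol | 2 | 20 | 2 | bob | 2 | Y1 | 90
eve | 60 | 4 | 6 | eve | 6 | X2 | 5
After WHERE (2 rows):
sales.name | sales.yr | sales.score | sales.id | books.owner | books.id | books.code | books.price
eve | 5 | 30 | 2 | bob | 2 | Y1 | 90
carol | 2 | 20 | 2 | bob | 2 | Y1 | 90
After GROUP BY (1 rows):
books.id | sum_price
2 | 180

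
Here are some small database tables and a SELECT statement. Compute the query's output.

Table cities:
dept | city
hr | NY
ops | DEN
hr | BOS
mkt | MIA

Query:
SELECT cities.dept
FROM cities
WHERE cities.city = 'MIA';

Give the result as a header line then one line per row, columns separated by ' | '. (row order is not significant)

== RESULT ==
cities.dept
mkt

Derivation:
After WHERE (1 rows):
cities.dept | cities.city
mkt | MIA
After SELECT (1 rows):
cities.dept
mkt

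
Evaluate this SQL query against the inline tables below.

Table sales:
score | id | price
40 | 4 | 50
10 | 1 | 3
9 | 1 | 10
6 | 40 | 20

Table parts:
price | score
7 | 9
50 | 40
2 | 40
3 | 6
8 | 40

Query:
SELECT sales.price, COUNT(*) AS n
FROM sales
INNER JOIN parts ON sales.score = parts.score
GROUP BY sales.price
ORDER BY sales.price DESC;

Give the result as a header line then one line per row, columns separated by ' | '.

== RESULT ==
sales.price | n
50 | 3
20 | 1
10 | 1

Derivation:
After JOIN parts (5 rows):
sales.score | sales.id | sales.price | parts.price | parts.score
40 | 4 | 50 | 50 | 40
40 | 4 | 50 | 2 | 40
40 | 4 | 50 | 8 | 40
9 | 1 | 10 | 7 | 9
6 | 40 | 20 | 3 | 6
After GROUP BY (3 rows):
sales.price | n
50 | 3
10 | 1
20 | 1
After ORDER BY (3 rows):
sales.price | n
50 | 3
20 | 1
10 | 1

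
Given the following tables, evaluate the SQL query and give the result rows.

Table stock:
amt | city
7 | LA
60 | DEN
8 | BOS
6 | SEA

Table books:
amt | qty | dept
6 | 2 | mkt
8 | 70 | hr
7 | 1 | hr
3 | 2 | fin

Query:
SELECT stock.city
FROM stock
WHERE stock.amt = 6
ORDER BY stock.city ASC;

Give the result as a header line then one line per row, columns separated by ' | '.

== RESULT ==
stock.city
SEA

Derivation:
After WHERE (1 rows):
stock.amt | stock.city
6 | SEA
After SELECT (1 rows):
stock.city
SEA
After ORDER BY (1 rows):
stock.city
SEA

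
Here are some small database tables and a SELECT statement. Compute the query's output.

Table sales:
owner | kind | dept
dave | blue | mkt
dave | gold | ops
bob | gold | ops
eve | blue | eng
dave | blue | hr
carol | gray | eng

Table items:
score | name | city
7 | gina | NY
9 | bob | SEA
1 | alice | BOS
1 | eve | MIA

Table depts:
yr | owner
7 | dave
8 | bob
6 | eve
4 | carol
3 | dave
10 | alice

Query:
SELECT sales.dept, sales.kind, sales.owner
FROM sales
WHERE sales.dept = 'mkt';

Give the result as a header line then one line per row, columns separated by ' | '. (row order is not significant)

After WHERE (1 rows):
sales.owner | sales.kind | sales.dept
dave | blue | mkt
After SELECT (1 rows):
sales.dept | sales.kind | sales.owner
mkt | blue | dave

== RESULT ==
sales.dept | sales.kind | sales.owner
mkt | blue | dave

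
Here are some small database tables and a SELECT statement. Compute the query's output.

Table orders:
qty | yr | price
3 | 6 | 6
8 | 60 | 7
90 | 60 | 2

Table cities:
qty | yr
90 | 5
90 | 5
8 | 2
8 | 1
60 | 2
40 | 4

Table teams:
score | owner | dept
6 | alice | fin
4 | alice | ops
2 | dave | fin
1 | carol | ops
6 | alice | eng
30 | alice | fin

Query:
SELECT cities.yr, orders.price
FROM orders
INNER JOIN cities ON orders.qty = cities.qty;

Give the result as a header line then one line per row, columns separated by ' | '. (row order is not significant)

After JOIN cities (4 rows):
orders.qty | orders.yr | orders.price | cities.qty | cities.yr
8 | 60 | 7 | 8 | 2
8 | 60 | 7 | 8 | 1
90 | 60 | 2 | 90 | 5
90 | 60 | 2 | 90 | 5
After SELECT (4 rows):
cities.yr | orders.price
2 | 7
1 | 7
5 | 2
5 | 2

== RESULT ==
cities.yr | orders.price
2 | 7
1 | 7
5 | 2
5 | 2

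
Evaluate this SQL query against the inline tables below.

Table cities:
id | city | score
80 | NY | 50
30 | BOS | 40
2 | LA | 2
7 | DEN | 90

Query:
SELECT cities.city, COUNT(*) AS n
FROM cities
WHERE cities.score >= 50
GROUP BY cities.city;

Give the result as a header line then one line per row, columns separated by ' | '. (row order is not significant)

== RESULT ==
cities.city | n
NY | 1
DEN | 1

Derivation:
After WHERE (2 rows):
cities.id | cities.city | cities.score
80 | NY | 50
7 | DEN | 90
After GROUP BY (2 rows):
cities.city | n
NY | 1
DEN | 1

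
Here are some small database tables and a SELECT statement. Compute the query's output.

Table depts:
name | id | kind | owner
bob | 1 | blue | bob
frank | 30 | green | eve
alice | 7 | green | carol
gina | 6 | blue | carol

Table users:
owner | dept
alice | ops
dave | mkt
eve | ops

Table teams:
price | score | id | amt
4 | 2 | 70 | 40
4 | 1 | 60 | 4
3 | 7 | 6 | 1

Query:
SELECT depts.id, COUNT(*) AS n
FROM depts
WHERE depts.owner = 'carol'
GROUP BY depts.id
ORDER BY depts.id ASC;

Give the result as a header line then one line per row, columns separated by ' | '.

After WHERE (2 rows):
depts.name | depts.id | depts.kind | depts.owner
alice | 7 | green | carol
gina | 6 | blue | carol
After GROUP BY (2 rows):
depts.id | n
7 | 1
6 | 1
After ORDER BY (2 rows):
depts.id | n
6 | 1
7 | 1

== RESULT ==
depts.id | n
6 | 1
7 | 1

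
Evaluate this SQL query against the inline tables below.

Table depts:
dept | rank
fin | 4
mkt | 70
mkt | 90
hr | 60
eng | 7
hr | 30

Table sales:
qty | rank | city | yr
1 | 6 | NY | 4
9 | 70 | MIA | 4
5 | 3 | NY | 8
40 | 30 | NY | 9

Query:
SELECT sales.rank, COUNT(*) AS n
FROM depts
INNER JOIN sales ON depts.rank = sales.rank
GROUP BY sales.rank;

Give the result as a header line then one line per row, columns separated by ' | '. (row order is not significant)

After JOIN sales (2 rows):
depts.dept | depts.rank | sales.qty | sales.rank | sales.city | sales.yr
mkt | 70 | 9 | 70 | MIA | 4
hr | 30 | 40 | 30 | NY | 9
After GROUP BY (2 rows):
sales.rank | n
70 | 1
30 | 1

== RESULT ==
sales.rank | n
70 | 1
30 | 1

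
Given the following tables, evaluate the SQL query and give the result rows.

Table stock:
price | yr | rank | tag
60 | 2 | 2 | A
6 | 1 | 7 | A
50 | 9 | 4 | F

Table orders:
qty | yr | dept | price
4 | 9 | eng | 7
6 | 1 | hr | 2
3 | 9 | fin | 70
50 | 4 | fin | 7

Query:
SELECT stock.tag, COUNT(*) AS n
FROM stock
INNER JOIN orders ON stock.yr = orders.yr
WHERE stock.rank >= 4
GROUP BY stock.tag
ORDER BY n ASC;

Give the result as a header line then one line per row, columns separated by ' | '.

After JOIN orders (3 rows):
stock.price | stock.yr | stock.rank | stock.tag | orders.qty | orders.yr | orders.dept | orders.price
6 | 1 | 7 | A | 6 | 1 | hr | 2
50 | 9 | 4 | F | 4 | 9 | eng | 7
50 | 9 | 4 | F | 3 | 9 | fin | 70
After WHERE (3 rows):
stock.price | stock.yr | stock.rank | stock.tag | orders.qty | orders.yr | orders.dept | orders.price
6 | 1 | 7 | A | 6 | 1 | hr | 2
50 | 9 | 4 | F | 4 | 9 | eng | 7
50 | 9 | 4 | F | 3 | 9 | fin | 70
After GROUP BY (2 rows):
stock.tag | n
A | 1
F | 2
After ORDER BY (2 rows):
stock.tag | n
A | 1
F | 2

== RESULT ==
stock.tag | n
A | 1
F | 2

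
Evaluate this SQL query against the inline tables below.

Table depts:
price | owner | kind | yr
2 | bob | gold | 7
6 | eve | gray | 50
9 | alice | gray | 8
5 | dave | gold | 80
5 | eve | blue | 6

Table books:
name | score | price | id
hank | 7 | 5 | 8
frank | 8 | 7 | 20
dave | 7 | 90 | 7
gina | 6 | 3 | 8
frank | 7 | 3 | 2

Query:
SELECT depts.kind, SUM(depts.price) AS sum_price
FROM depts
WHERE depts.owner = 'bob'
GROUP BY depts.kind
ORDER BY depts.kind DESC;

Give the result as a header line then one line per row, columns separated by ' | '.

== RESULT ==
depts.kind | sum_price
gold | 2

Derivation:
After WHERE (1 rows):
depts.price | depts.owner | depts.kind | depts.yr
2 | bob | gold | 7
After GROUP BY (1 rows):
depts.kind | sum_price
gold | 2
After ORDER BY (1 rows):
depts.kind | sum_price
gold | 2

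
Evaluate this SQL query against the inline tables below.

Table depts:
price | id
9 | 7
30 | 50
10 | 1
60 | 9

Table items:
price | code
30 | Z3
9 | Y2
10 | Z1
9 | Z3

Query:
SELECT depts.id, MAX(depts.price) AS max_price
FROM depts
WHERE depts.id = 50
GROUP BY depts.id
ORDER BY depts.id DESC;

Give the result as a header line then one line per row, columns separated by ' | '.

After WHERE (1 rows):
depts.price | depts.id
30 | 50
After GROUP BY (1 rows):
depts.id | max_price
50 | 30
After ORDER BY (1 rows):
depts.id | max_price
50 | 30

== RESULT ==
depts.id | max_price
50 | 30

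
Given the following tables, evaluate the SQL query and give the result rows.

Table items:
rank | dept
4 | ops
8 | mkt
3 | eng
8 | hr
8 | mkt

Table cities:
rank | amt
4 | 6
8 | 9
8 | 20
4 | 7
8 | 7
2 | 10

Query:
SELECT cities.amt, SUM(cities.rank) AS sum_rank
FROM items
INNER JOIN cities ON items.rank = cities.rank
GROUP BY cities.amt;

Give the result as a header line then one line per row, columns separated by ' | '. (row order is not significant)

After JOIN cities (11 rows):
items.rank | items.dept | cities.rank | cities.amt
4 | ops | 4 | 6
4 | ops | 4 | 7
8 | mkt | 8 | 9
8 | mkt | 8 | 20
8 | mkt | 8 | 7
8 | hr | 8 | 9
8 | hr | 8 | 20
8 | hr | 8 | 7
8 | mkt | 8 | 9
8 | mkt | 8 | 20
8 | mkt | 8 | 7
After GROUP BY (4 rows):
cities.amt | sum_rank
6 | 4
7 | 28
9 | 24
20 | 24

== RESULT ==
cities.amt | sum_rank
6 | 4
7 | 28
9 | 24
20 | 24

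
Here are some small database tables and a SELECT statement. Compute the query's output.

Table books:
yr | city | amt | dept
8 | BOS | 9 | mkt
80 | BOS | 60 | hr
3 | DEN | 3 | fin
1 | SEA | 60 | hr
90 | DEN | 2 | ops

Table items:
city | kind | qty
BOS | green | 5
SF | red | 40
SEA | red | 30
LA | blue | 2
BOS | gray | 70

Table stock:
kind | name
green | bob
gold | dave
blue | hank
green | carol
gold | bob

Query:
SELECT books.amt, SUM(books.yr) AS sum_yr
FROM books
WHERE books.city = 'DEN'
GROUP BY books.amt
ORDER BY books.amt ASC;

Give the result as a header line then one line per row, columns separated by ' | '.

== RESULT ==
books.amt | sum_yr
2 | 90
3 | 3

Derivation:
After WHERE (2 rows):
books.yr | books.city | books.amt | books.dept
3 | DEN | 3 | fin
90 | DEN | 2 | ops
After GROUP BY (2 rows):
books.amt | sum_yr
3 | 3
2 | 90
After ORDER BY (2 rows):
books.amt | sum_yr
2 | 90
3 | 3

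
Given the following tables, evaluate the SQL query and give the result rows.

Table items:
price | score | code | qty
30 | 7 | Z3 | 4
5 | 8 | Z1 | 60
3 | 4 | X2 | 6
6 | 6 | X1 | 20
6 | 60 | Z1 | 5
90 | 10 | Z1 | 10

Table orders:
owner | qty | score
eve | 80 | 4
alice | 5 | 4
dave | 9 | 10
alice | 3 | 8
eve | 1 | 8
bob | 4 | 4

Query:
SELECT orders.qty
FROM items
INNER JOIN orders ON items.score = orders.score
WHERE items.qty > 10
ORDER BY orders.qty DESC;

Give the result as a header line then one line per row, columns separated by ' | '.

After JOIN orders (6 rows):
items.price | items.score | items.code | items.qty | orders.owner | orders.qty | orders.score
5 | 8 | Z1 | 60 | alice | 3 | 8
5 | 8 | Z1 | 60 | eve | 1 | 8
3 | 4 | X2 | 6 | eve | 80 | 4
3 | 4 | X2 | 6 | alice | 5 | 4
3 | 4 | X2 | 6 | bob | 4 | 4
90 | 10 | Z1 | 10 | dave | 9 | 10
After WHERE (2 rows):
items.price | items.score | items.code | items.qty | orders.owner | orders.qty | orders.score
5 | 8 | Z1 | 60 | alice | 3 | 8
5 | 8 | Z1 | 60 | eve | 1 | 8
After SELECT (2 rows):
orders.qty
3
1
After ORDER BY (2 rows):
orders.qty
3
1

== RESULT ==
orders.qty
3
1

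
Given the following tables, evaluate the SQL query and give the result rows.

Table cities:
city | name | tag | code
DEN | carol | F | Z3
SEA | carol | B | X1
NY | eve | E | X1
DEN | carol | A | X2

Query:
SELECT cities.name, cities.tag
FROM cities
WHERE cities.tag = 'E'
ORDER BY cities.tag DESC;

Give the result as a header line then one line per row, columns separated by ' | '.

== RESULT ==
cities.name | cities.tag
eve | E

Derivation:
After WHERE (1 rows):
cities.city | cities.name | cities.tag | cities.code
NY | eve | E | X1
After SELECT (1 rows):
cities.name | cities.tag
eve | E
After ORDER BY (1 rows):
cities.name | cities.tag
eve | E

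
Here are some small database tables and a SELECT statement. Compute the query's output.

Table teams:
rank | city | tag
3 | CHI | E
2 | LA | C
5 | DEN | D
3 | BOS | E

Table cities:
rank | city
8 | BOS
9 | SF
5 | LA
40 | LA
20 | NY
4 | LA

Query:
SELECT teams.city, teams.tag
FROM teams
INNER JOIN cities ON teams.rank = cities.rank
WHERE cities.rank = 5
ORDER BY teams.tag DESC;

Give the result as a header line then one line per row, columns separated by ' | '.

After JOIN cities (1 rows):
teams.rank | teams.city | teams.tag | cities.rank | cities.city
5 | DEN | D | 5 | LA
After WHERE (1 rows):
teams.rank | teams.city | teams.tag | cities.rank | cities.city
5 | DEN | D | 5 | LA
After SELECT (1 rows):
teams.city | teams.tag
DEN | D
After ORDER BY (1 rows):
teams.city | teams.tag
DEN | D

== RESULT ==
teams.city | teams.tag
DEN | D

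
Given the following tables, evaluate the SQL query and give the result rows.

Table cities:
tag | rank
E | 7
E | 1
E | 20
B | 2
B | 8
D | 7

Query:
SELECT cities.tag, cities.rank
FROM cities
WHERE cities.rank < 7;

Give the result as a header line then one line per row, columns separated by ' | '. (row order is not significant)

== RESULT ==
cities.tag | cities.rank
E | 1
B | 2

Derivation:
After WHERE (2 rows):
cities.tag | cities.rank
E | 1
B | 2
After SELECT (2 rows):
cities.tag | cities.rank
E | 1
B | 2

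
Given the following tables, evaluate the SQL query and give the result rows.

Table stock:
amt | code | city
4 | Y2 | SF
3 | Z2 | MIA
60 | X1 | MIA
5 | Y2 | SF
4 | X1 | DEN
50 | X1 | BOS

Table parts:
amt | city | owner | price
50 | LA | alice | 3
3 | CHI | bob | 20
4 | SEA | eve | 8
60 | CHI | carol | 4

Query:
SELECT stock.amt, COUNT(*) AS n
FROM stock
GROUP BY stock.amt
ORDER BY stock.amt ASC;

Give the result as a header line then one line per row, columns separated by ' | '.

== RESULT ==
stock.amt | n
3 | 1
4 | 2
5 | 1
50 | 1
60 | 1

Derivation:
After GROUP BY (5 rows):
stock.amt | n
4 | 2
3 | 1
60 | 1
5 | 1
50 | 1
After ORDER BY (5 rows):
stock.amt | n
3 | 1
4 | 2
5 | 1
50 | 1
60 | 1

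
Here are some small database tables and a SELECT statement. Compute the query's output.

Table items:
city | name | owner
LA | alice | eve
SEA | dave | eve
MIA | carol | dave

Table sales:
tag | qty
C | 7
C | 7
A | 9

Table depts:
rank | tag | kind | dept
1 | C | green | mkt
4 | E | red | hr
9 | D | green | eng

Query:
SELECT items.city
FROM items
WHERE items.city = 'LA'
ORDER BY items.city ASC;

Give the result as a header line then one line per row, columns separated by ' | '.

== RESULT ==
items.city
LA

Derivation:
After WHERE (1 rows):
items.city | items.name | items.owner
LA | alice | eve
After SELECT (1 rows):
items.city
LA
After ORDER BY (1 rows):
items.city
LA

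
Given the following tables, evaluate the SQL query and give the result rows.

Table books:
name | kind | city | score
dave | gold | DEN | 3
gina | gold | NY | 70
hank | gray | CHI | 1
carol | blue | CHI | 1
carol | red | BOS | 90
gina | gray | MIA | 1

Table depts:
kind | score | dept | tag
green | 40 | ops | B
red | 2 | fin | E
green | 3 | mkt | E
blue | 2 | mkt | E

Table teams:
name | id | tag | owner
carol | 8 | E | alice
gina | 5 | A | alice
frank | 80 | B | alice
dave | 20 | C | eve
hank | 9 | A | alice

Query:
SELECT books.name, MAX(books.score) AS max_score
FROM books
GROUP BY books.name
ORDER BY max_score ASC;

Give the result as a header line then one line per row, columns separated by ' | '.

== RESULT ==
books.name | max_score
hank | 1
dave | 3
gina | 70
carol | 90

Derivation:
After GROUP BY (4 rows):
books.name | max_score
dave | 3
gina | 70
hank | 1
carol | 90
After ORDER BY (4 rows):
books.name | max_score
hank | 1
dave | 3
gina | 70
carol | 90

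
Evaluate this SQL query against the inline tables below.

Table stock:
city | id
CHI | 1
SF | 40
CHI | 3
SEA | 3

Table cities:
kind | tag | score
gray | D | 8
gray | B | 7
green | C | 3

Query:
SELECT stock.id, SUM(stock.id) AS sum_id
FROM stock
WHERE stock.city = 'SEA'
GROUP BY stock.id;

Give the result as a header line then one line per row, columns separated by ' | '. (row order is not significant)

== RESULT ==
stock.id | sum_id
3 | 3

Derivation:
After WHERE (1 rows):
stock.city | stock.id
SEA | 3
After GROUP BY (1 rows):
stock.id | sum_id
3 | 3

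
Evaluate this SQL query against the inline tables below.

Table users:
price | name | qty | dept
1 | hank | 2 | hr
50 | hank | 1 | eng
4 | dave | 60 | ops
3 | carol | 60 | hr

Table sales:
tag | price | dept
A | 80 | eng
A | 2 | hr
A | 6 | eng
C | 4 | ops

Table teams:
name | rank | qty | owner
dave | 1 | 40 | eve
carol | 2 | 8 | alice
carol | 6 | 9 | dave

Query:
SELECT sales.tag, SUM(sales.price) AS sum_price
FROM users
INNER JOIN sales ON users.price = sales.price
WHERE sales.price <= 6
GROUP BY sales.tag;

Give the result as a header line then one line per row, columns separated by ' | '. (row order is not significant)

== RESULT ==
sales.tag | sum_price
C | 4

Derivation:
After JOIN sales (1 rows):
users.price | users.name | users.qty | users.dept | sales.tag | sales.price | sales.dept
4 | dave | 60 | ops | C | 4 | ops
After WHERE (1 rows):
users.price | users.name | users.qty | users.dept | sales.tag | sales.price | sales.dept
4 | dave | 60 | ops | C | 4 | ops
After GROUP BY (1 rows):
sales.tag | sum_price
C | 4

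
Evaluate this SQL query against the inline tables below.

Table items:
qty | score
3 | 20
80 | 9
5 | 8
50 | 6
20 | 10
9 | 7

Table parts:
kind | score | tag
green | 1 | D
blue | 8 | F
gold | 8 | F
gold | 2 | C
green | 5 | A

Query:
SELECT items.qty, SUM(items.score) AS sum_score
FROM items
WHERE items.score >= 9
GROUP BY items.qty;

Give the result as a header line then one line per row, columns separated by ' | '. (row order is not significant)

After WHERE (3 rows):
items.qty | items.score
3 | 20
80 | 9
20 | 10
After GROUP BY (3 rows):
items.qty | sum_score
3 | 20
80 | 9
20 | 10

== RESULT ==
items.qty | sum_score
3 | 20
80 | 9
20 | 10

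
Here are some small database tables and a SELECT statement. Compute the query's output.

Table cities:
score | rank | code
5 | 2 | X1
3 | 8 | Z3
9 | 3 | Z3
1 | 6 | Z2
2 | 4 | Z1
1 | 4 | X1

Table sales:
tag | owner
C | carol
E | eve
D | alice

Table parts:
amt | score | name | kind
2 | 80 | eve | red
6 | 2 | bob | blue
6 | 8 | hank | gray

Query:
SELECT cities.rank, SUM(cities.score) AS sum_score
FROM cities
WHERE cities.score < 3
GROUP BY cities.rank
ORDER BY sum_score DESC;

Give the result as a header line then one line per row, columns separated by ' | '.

== RESULT ==
cities.rank | sum_score
4 | 3
6 | 1

Derivation:
After WHERE (3 rows):
cities.score | cities.rank | cities.code
1 | 6 | Z2
2 | 4 | Z1
1 | 4 | X1
After GROUP BY (2 rows):
cities.rank | sum_score
6 | 1
4 | 3
After ORDER BY (2 rows):
cities.rank | sum_score
4 | 3
6 | 1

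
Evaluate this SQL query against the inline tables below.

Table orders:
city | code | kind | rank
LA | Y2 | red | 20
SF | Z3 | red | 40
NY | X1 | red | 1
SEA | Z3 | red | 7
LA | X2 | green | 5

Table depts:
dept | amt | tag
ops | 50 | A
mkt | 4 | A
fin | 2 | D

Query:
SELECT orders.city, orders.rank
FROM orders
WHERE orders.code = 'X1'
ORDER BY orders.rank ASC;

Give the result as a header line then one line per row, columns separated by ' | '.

After WHERE (1 rows):
orders.city | orders.code | orders.kind | orders.rank
NY | X1 | red | 1
After SELECT (1 rows):
orders.city | orders.rank
NY | 1
After ORDER BY (1 rows):
orders.city | orders.rank
NY | 1

== RESULT ==
orders.city | orders.rank
NY | 1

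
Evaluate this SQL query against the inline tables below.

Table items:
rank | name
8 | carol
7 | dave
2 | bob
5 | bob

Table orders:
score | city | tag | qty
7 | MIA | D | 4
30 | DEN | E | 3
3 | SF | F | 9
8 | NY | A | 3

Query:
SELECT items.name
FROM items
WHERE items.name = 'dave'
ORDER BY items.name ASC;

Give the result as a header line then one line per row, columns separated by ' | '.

== RESULT ==
items.name
dave

Derivation:
After WHERE (1 rows):
items.rank | items.name
7 | dave
After SELECT (1 rows):
items.name
dave
After ORDER BY (1 rows):
items.name
dave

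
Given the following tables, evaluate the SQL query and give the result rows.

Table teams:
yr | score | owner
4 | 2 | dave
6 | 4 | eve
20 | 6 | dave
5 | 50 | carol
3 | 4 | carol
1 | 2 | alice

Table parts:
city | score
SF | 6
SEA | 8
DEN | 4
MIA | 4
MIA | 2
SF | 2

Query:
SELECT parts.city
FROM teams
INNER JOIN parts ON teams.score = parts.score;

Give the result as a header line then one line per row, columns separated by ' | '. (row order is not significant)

After JOIN parts (9 rows):
teams.yr | teams.score | teams.owner | parts.city | parts.score
4 | 2 | dave | MIA | 2
4 | 2 | dave | SF | 2
6 | 4 | eve | DEN | 4
6 | 4 | eve | MIA | 4
20 | 6 | dave | SF | 6
3 | 4 | carol | DEN | 4
3 | 4 | carol | MIA | 4
1 | 2 | alice | MIA | 2
1 | 2 | alice | SF | 2
After SELECT (9 rows):
parts.city
MIA
SF
DEN
MIA
SF
DEN
MIA
MIA
SF

== RESULT ==
parts.city
MIA
SF
DEN
MIA
SF
DEN
MIA
MIA
SF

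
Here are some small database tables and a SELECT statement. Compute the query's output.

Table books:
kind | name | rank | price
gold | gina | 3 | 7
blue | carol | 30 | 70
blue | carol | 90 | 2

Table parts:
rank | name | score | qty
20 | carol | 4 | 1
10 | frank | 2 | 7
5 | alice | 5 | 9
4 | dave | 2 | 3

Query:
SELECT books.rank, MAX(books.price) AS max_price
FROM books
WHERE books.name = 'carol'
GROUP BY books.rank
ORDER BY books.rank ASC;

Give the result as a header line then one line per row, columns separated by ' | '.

== RESULT ==
books.rank | max_price
30 | 70
90 | 2

Derivation:
After WHERE (2 rows):
books.kind | books.name | books.rank | books.price
blue | carol | 30 | 70
blue | carol | 90 | 2
After GROUP BY (2 rows):
books.rank | max_price
30 | 70
90 | 2
After ORDER BY (2 rows):
books.rank | max_price
30 | 70
90 | 2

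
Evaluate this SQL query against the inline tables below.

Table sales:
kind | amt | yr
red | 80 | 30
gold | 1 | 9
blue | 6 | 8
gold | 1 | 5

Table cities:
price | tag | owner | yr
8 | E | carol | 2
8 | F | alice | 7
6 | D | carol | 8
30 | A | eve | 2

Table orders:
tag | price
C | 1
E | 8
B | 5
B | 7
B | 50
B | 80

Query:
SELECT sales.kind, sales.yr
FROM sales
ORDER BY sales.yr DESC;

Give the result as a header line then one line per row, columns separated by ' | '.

== RESULT ==
sales.kind | sales.yr
red | 30
gold | 9
blue | 8
gold | 5

Derivation:
After SELECT (4 rows):
sales.kind | sales.yr
red | 30
gold | 9
blue | 8
gold | 5
After ORDER BY (4 rows):
sales.kind | sales.yr
red | 30
gold | 9
blue | 8
gold | 5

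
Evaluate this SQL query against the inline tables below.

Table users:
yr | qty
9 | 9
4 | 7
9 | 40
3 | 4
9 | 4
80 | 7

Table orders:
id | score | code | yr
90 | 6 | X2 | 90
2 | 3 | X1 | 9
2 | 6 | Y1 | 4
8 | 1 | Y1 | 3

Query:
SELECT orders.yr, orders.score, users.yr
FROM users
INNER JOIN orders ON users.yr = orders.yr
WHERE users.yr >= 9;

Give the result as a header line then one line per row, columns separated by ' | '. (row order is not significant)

== RESULT ==
orders.yr | orders.score | users.yr
9 | 3 | 9
9 | 3 | 9
9 | 3 | 9

Derivation:
After JOIN orders (5 rows):
users.yr | users.qty | orders.id | orders.score | orders.code | orders.yr
9 | 9 | 2 | 3 | X1 | 9
4 | 7 | 2 | 6 | Y1 | 4
9 | 40 | 2 | 3 | X1 | 9
3 | 4 | 8 | 1 | Y1 | 3
9 | 4 | 2 | 3 | X1 | 9
After WHERE (3 rows):
users.yr | users.qty | orders.id | orders.score | orders.code | orders.yr
9 | 9 | 2 | 3 | X1 | 9
9 | 40 | 2 | 3 | X1 | 9
9 | 4 | 2 | 3 | X1 | 9
After SELECT (3 rows):
orders.yr | orders.score | users.yr
9 | 3 | 9
9 | 3 | 9
9 | 3 | 9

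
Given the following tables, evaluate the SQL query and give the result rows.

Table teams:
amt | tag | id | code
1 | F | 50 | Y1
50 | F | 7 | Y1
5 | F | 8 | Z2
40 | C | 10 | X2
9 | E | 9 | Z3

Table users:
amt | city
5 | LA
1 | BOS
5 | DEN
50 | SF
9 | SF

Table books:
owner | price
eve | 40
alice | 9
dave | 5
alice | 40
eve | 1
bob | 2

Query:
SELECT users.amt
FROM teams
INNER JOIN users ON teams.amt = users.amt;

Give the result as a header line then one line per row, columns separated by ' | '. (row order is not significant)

== RESULT ==
users.amt
1
50
5
5
9

Derivation:
After JOIN users (5 rows):
teams.amt | teams.tag | teams.id | teams.code | users.amt | users.city
1 | F | 50 | Y1 | 1 | BOS
50 | F | 7 | Y1 | 50 | SF
5 | F | 8 | Z2 | 5 | LA
5 | F | 8 | Z2 | 5 | DEN
9 | E | 9 | Z3 | 9 | SF
After SELECT (5 rows):
users.amt
1
50
5
5
9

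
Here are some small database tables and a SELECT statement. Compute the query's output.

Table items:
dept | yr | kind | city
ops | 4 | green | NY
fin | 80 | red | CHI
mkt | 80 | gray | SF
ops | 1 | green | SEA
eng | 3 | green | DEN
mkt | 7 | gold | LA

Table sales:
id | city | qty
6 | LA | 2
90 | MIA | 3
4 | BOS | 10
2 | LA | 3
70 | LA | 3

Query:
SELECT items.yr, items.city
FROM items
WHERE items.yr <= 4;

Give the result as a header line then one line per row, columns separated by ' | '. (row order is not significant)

== RESULT ==
items.yr | items.city
4 | NY
1 | SEA
3 | DEN

Derivation:
After WHERE (3 rows):
items.dept | items.yr | items.kind | items.city
ops | 4 | green | NY
ops | 1 | green | SEA
eng | 3 | green | DEN
After SELECT (3 rows):
items.yr | items.city
4 | NY
1 | SEA
3 | DEN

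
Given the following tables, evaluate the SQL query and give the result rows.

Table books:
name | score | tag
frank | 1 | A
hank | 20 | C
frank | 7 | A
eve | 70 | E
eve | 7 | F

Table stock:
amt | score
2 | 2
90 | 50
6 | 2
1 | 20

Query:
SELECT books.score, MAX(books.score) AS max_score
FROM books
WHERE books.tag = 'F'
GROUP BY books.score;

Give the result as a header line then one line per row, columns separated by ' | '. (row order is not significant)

After WHERE (1 rows):
books.name | books.score | books.tag
eve | 7 | F
After GROUP BY (1 rows):
books.score | max_score
7 | 7

== RESULT ==
books.score | max_score
7 | 7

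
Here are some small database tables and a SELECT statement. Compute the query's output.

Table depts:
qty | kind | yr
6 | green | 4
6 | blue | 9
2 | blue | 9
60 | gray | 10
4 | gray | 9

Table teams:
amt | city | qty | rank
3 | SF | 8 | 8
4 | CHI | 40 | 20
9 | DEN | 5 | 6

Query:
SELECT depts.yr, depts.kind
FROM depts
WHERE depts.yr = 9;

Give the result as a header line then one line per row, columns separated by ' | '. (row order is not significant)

== RESULT ==
depts.yr | depts.kind
9 | blue
9 | blue
9 | gray

Derivation:
After WHERE (3 rows):
depts.qty | depts.kind | depts.yr
6 | blue | 9
2 | blue | 9
4 | gray | 9
After SELECT (3 rows):
depts.yr | depts.kind
9 | blue
9 | blue
9 | gray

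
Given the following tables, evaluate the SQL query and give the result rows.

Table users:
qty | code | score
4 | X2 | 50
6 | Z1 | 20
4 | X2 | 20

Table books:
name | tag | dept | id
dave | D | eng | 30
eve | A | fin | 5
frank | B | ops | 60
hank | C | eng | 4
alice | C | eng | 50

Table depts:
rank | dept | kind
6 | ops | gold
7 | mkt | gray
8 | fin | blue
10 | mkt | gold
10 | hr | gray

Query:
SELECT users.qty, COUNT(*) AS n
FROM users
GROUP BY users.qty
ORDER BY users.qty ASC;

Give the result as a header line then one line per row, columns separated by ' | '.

After GROUP BY (2 rows):
users.qty | n
4 | 2
6 | 1
After ORDER BY (2 rows):
users.qty | n
4 | 2
6 | 1

== RESULT ==
users.qty | n
4 | 2
6 | 1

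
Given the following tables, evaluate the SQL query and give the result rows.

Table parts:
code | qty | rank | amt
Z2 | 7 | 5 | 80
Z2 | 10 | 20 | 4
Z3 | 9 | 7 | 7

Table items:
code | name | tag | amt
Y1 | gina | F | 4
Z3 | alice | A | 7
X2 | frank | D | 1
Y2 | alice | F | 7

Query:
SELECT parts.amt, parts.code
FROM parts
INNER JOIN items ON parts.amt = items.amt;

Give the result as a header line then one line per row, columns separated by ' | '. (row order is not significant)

== RESULT ==
parts.amt | parts.code
4 | Z2
7 | Z3
7 | Z3

Derivation:
After JOIN items (3 rows):
parts.code | parts.qty | parts.rank | parts.amt | items.code | items.name | items.tag | items.amt
Z2 | 10 | 20 | 4 | Y1 | gina | F | 4
Z3 | 9 | 7 | 7 | Z3 | alice | A | 7
Z3 | 9 | 7 | 7 | Y2 | alice | F | 7
After SELECT (3 rows):
parts.amt | parts.code
4 | Z2
7 | Z3
7 | Z3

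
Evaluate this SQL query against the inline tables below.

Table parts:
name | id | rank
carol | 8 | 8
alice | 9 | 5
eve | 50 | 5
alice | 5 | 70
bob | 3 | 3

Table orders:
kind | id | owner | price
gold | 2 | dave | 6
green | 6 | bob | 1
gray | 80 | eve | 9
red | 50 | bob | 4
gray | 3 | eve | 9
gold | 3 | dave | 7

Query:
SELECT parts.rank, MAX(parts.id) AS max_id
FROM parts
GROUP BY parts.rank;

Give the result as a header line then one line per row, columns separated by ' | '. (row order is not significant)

After GROUP BY (4 rows):
parts.rank | max_id
8 | 8
5 | 50
70 | 5
3 | 3

== RESULT ==
parts.rank | max_id
8 | 8
5 | 50
70 | 5
3 | 3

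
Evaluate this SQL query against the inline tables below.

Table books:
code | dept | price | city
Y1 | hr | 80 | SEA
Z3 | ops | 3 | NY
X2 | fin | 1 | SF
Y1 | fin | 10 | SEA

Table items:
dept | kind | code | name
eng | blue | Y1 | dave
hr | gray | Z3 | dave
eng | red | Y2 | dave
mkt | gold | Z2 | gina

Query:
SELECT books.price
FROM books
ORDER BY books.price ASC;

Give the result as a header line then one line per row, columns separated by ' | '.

== RESULT ==
books.price
1
3
10
80

Derivation:
After SELECT (4 rows):
books.price
80
3
1
10
After ORDER BY (4 rows):
books.price
1
3
10
80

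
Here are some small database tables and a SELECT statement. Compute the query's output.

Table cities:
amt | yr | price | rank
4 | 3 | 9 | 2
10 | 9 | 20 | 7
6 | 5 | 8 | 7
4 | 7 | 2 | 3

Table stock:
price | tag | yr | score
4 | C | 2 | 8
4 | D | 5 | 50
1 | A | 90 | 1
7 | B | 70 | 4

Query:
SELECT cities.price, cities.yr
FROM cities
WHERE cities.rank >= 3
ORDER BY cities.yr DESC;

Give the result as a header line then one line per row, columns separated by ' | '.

After WHERE (3 rows):
cities.amt | cities.yr | cities.price | cities.rank
10 | 9 | 20 | 7
6 | 5 | 8 | 7
4 | 7 | 2 | 3
After SELECT (3 rows):
cities.price | cities.yr
20 | 9
8 | 5
2 | 7
After ORDER BY (3 rows):
cities.price | cities.yr
20 | 9
2 | 7
8 | 5

== RESULT ==
cities.price | cities.yr
20 | 9
2 | 7
8 | 5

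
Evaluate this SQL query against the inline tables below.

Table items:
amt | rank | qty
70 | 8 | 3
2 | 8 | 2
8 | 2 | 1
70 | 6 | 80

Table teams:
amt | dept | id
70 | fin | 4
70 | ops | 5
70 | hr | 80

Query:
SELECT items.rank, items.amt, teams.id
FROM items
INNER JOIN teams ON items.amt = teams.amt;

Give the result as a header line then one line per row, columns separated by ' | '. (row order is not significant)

After JOIN teams (6 rows):
items.amt | items.rank | items.qty | teams.amt | teams.dept | teams.id
70 | 8 | 3 | 70 | fin | 4
70 | 8 | 3 | 70 | ops | 5
70 | 8 | 3 | 70 | hr | 80
70 | 6 | 80 | 70 | fin | 4
70 | 6 | 80 | 70 | ops | 5
70 | 6 | 80 | 70 | hr | 80
After SELECT (6 rows):
items.rank | items.amt | teams.id
8 | 70 | 4
8 | 70 | 5
8 | 70 | 80
6 | 70 | 4
6 | 70 | 5
6 | 70 | 80

== RESULT ==
items.rank | items.amt | teams.id
8 | 70 | 4
8 | 70 | 5
8 | 70 | 80
6 | 70 | 4
6 | 70 | 5
6 | 70 | 80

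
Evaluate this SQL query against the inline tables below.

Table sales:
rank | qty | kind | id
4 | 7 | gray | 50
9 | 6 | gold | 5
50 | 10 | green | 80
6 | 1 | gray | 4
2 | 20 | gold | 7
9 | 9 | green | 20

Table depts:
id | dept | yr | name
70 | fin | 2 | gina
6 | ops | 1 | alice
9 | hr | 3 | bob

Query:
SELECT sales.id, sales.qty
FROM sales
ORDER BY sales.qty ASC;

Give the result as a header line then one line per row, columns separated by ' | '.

After SELECT (6 rows):
sales.id | sales.qty
50 | 7
5 | 6
80 | 10
4 | 1
7 | 20
20 | 9
After ORDER BY (6 rows):
sales.id | sales.qty
4 | 1
5 | 6
50 | 7
20 | 9
80 | 10
7 | 20

== RESULT ==
sales.id | sales.qty
4 | 1
5 | 6
50 | 7
20 | 9
80 | 10
7 | 20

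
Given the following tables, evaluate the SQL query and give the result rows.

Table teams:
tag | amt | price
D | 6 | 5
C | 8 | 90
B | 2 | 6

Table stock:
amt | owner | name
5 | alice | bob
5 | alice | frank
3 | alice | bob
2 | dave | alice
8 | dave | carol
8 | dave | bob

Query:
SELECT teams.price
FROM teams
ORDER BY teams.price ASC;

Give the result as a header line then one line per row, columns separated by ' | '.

== RESULT ==
teams.price
5
6
90

Derivation:
After SELECT (3 rows):
teams.price
5
90
6
After ORDER BY (3 rows):
teams.price
5
6
90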